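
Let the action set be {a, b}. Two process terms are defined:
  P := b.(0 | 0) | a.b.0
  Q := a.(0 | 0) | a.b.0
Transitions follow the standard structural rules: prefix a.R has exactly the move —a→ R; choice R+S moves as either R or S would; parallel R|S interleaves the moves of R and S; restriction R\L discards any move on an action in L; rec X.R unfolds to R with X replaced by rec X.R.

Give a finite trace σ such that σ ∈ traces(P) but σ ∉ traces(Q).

b

P's transition system — 6 states:
  s0 = b.(0 | 0) | a.b.0 has moves =a=> s1, =b=> s2
  s1 = b.(0 | 0) | b.0 has moves =b=> s3, =b=> s4
  s2 = 0 | 0 | a.b.0 has moves =a=> s3
  s3 = 0 | 0 | b.0 has moves =b=> s5
  s4 = b.(0 | 0) | 0 has moves =b=> s5
  s5 = 0 | 0 | 0 has moves ∅
Q's transition system — 6 states:
  t0 = a.(0 | 0) | a.b.0 has moves =a=> t1, =a=> t2
  t1 = 0 | 0 | a.b.0 has moves =a=> t3
  t2 = a.(0 | 0) | b.0 has moves =a=> t3, =b=> t4
  t3 = 0 | 0 | b.0 has moves =b=> t5
  t4 = a.(0 | 0) | 0 has moves =a=> t5
  t5 = 0 | 0 | 0 has moves ∅
Trace ⟨b⟩ through P, begin at {s0}:
  [1] b ⇒ {s2}
  ✓ P
Trace ⟨b⟩ through Q, begin at {t0}:
  [1] b ⇒ no successor for Q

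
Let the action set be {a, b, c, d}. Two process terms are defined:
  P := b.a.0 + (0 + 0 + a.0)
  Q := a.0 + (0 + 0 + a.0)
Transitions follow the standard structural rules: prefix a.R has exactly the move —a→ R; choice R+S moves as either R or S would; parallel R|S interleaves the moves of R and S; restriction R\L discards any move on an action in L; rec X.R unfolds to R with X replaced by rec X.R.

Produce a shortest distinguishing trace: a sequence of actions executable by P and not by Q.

Reachable graph of P (3 states):
  p0 = b.a.0 + (0 + 0 + a.0) ⊢ =a=> p1, =b=> p2
  p1 = 0 ⊢ ·
  p2 = a.0 ⊢ =a=> p1
Reachable graph of Q (2 states):
  q0 = a.0 + (0 + 0 + a.0) ⊢ =a=> q1
  q1 = 0 ⊢ ·
Trace ⟨b⟩ through P, begin at {p0}:
  [1] b ⇒ {p2}
  — P admits the full trace.
Trace ⟨b⟩ through Q, begin at {q0}:
  [1] b ⇒ ∅ (Q stuck)

b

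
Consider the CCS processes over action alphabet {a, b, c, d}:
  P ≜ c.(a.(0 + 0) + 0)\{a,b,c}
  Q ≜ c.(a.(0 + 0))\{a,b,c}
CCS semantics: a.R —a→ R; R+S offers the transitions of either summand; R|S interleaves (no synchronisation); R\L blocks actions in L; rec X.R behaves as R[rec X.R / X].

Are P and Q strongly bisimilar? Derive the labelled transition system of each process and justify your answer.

P's transition system — 2 states:
  u0 = c.(a.(0 + 0) + 0)\{a,b,c} | —c→ u1
  u1 = (a.(0 + 0) + 0)\{a,b,c} | stopped
Q's transition system — 2 states:
  v0 = c.(a.(0 + 0))\{a,b,c} | —c→ v1
  v1 = (a.(0 + 0))\{a,b,c} | stopped
Bisimilarity quotient blocks:
  B0 = {u0, v0}
  B1 = {u1, v1}
u0 ∈ B0, v0 ∈ B0 → same block

bisimilar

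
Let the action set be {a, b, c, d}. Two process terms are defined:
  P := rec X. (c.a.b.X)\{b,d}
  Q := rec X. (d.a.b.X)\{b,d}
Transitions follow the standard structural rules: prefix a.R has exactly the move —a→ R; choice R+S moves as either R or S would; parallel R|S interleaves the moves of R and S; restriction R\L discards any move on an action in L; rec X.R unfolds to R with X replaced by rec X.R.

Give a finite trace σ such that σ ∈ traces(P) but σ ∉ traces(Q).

c

P's transition system — 3 states:
  m0 = rec X. (c.a.b.X)\{b,d} ⊢ —c→ m1
  m1 = (a.b.(rec X. (c.a.b.X)\{b,d}))\{b,d} ⊢ —a→ m2
  m2 = (b.(rec X. (c.a.b.X)\{b,d}))\{b,d} ⊢ ·
Q's transition system — 1 states:
  n0 = rec X. (d.a.b.X)\{b,d} ⊢ ·
Trace ⟨c⟩ through P, begin at {m0}:
  [1] c ⇒ {m1}
  ✓ P
Trace ⟨c⟩ through Q, begin at {n0}:
  [1] c ⇒ ∅  — Q cannot continue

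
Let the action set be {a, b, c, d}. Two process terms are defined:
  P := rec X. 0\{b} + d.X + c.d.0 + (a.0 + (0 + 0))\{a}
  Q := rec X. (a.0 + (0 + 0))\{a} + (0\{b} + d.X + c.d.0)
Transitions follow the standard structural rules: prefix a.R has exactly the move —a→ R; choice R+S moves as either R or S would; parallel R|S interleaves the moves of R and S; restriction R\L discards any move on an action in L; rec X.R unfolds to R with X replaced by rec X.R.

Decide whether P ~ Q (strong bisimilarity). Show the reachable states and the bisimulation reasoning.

P ~ Q

LTS(P): 3 reachable states
  p0 = rec X. 0\{b} + d.X + c.d.0 + (a.0 + (0 + 0))\{a} :: -c-> p1, -d-> p0
  p1 = d.0 :: -d-> p2
  p2 = 0 :: ∅
LTS(Q): 3 reachable states
  q0 = rec X. (a.0 + (0 + 0))\{a} + (0\{b} + d.X + c.d.0) :: -c-> q1, -d-> q0
  q1 = d.0 :: -d-> q2
  q2 = 0 :: ∅
Bisimilarity quotient blocks:
  B0 = {p0, q0}
  B1 = {p1, q1}
  B2 = {p2, q2}
p0 ∈ B0, q0 ∈ B0 → same block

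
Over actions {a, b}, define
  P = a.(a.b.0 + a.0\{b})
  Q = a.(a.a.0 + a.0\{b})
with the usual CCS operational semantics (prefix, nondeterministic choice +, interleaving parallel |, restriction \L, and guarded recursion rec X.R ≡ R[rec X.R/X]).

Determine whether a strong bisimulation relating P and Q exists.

not bisimilar

Reachable graph of P (5 states):
  u0 = a.(a.b.0 + a.0\{b}) ⊢ —a→ u1
  u1 = a.b.0 + a.0\{b} ⊢ —a→ u2, —a→ u3
  u2 = 0\{b} ⊢ stopped
  u3 = b.0 ⊢ —b→ u4
  u4 = 0 ⊢ stopped
Reachable graph of Q (5 states):
  v0 = a.(a.a.0 + a.0\{b}) ⊢ —a→ v1
  v1 = a.a.0 + a.0\{b} ⊢ —a→ v2, —a→ v3
  v2 = 0\{b} ⊢ stopped
  v3 = a.0 ⊢ —a→ v4
  v4 = 0 ⊢ stopped
Partition-refinement fixed point:
  B0 = {u0}
  B1 = {u1}
  B2 = {u3}
  B3 = {u2, u4, v2, v4}
  B4 = {v0}
  B5 = {v1}
  B6 = {v3}
u0 ∈ B0, v0 ∈ B4 → different blocks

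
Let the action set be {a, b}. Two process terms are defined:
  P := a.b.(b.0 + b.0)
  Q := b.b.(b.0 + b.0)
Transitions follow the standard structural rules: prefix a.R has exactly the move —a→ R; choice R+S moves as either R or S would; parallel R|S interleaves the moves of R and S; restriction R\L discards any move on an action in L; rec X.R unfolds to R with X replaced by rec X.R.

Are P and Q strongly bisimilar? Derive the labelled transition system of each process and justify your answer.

LTS(P): 4 reachable states
  u0 = a.b.(b.0 + b.0) has moves ··a··> u1
  u1 = b.(b.0 + b.0) has moves ··b··> u2
  u2 = b.0 + b.0 has moves ··b··> u3
  u3 = 0 has moves (no moves)
LTS(Q): 4 reachable states
  v0 = b.b.(b.0 + b.0) has moves ··b··> v1
  v1 = b.(b.0 + b.0) has moves ··b··> v2
  v2 = b.0 + b.0 has moves ··b··> v3
  v3 = 0 has moves (no moves)
Bisimilarity quotient blocks:
  B0 = {u0}
  B1 = {u1, v1}
  B2 = {u2, v2}
  B3 = {u3, v3}
  B4 = {v0}
u0 ∈ B0, v0 ∈ B4 → different blocks

NO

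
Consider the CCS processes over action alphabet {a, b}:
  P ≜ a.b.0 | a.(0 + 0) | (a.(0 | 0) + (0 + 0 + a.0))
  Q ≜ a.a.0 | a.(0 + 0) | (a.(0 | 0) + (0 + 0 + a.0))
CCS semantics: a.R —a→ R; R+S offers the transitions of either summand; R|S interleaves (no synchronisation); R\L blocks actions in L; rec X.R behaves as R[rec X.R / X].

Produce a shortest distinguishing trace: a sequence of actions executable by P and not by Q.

ab

LTS(P): 18 reachable states
  u0 = a.b.0 | a.(0 + 0) | (a.(0 | 0) + (0 + 0 + a.0)) :: —a→ u1, —a→ u2, —a→ u3, —a→ u4
  u1 = a.b.0 | (0 + 0) | (a.(0 | 0) + (0 + 0 + a.0)) :: —a→ u5, —a→ u6, —a→ u7
  u2 = a.b.0 | a.(0 + 0) | (0 | 0) :: —a→ u5, —a→ u8
  u3 = a.b.0 | a.(0 + 0) | 0 :: —a→ u6, —a→ u9
  u4 = b.0 | a.(0 + 0) | (a.(0 | 0) + (0 + 0 + a.0)) :: —a→ u7, —a→ u8, —a→ u9, —b→ u10
  u5 = a.b.0 | (0 + 0) | (0 | 0) :: —a→ u11
  u6 = a.b.0 | (0 + 0) | 0 :: —a→ u12
  u7 = b.0 | (0 + 0) | (a.(0 | 0) + (0 + 0 + a.0)) :: —a→ u11, —a→ u12, —b→ u13
  u8 = b.0 | a.(0 + 0) | (0 | 0) :: —a→ u11, —b→ u14
  u9 = b.0 | a.(0 + 0) | 0 :: —a→ u12, —b→ u15
  u10 = 0 | a.(0 + 0) | (a.(0 | 0) + (0 + 0 + a.0)) :: —a→ u13, —a→ u14, —a→ u15
  u11 = b.0 | (0 + 0) | (0 | 0) :: —b→ u16
  u12 = b.0 | (0 + 0) | 0 :: —b→ u17
  u13 = 0 | (0 + 0) | (a.(0 | 0) + (0 + 0 + a.0)) :: —a→ u16, —a→ u17
  u14 = 0 | a.(0 + 0) | (0 | 0) :: —a→ u16
  u15 = 0 | a.(0 + 0) | 0 :: —a→ u17
  u16 = 0 | (0 + 0) | (0 | 0) :: ·
  u17 = 0 | (0 + 0) | 0 :: ·
LTS(Q): 18 reachable states
  v0 = a.a.0 | a.(0 + 0) | (a.(0 | 0) + (0 + 0 + a.0)) :: —a→ v1, —a→ v2, —a→ v3, —a→ v4
  v1 = a.0 | a.(0 + 0) | (a.(0 | 0) + (0 + 0 + a.0)) :: —a→ v5, —a→ v6, —a→ v7, —a→ v8
  v2 = a.a.0 | (0 + 0) | (a.(0 | 0) + (0 + 0 + a.0)) :: —a→ v10, —a→ v6, —a→ v9
  v3 = a.a.0 | a.(0 + 0) | (0 | 0) :: —a→ v7, —a→ v9
  v4 = a.a.0 | a.(0 + 0) | 0 :: —a→ v10, —a→ v8
  v5 = 0 | a.(0 + 0) | (a.(0 | 0) + (0 + 0 + a.0)) :: —a→ v11, —a→ v12, —a→ v13
  v6 = a.0 | (0 + 0) | (a.(0 | 0) + (0 + 0 + a.0)) :: —a→ v11, —a→ v14, —a→ v15
  v7 = a.0 | a.(0 + 0) | (0 | 0) :: —a→ v12, —a→ v14
  v8 = a.0 | a.(0 + 0) | 0 :: —a→ v13, —a→ v15
  v9 = a.a.0 | (0 + 0) | (0 | 0) :: —a→ v14
  v10 = a.a.0 | (0 + 0) | 0 :: —a→ v15
  v11 = 0 | (0 + 0) | (a.(0 | 0) + (0 + 0 + a.0)) :: —a→ v16, —a→ v17
  v12 = 0 | a.(0 + 0) | (0 | 0) :: —a→ v16
  v13 = 0 | a.(0 + 0) | 0 :: —a→ v17
  v14 = a.0 | (0 + 0) | (0 | 0) :: —a→ v16
  v15 = a.0 | (0 + 0) | 0 :: —a→ v17
  v16 = 0 | (0 + 0) | (0 | 0) :: ·
  v17 = 0 | (0 + 0) | 0 :: ·
Trace ⟨ab⟩ through P, begin at {u0}:
  [1] a ⇒ {u1, u2, u3, u4}
  [2] b ⇒ {u10}
  — P admits the full trace.
Trace ⟨ab⟩ through Q, begin at {v0}:
  [1] a ⇒ {v1, v2, v3, v4}
  [2] b ⇒ ∅  — Q cannot continue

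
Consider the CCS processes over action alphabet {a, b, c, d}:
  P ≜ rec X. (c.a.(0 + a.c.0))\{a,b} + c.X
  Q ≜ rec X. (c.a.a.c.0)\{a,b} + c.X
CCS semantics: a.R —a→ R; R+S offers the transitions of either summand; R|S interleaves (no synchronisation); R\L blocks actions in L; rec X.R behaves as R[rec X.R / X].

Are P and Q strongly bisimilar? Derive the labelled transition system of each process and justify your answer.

YES

Reachable graph of P (2 states):
  u0 = rec X. (c.a.(0 + a.c.0))\{a,b} + c.X → --c--▸ u0, --c--▸ u1
  u1 = (a.(0 + a.c.0))\{a,b} → (no moves)
Reachable graph of Q (2 states):
  v0 = rec X. (c.a.a.c.0)\{a,b} + c.X → --c--▸ v0, --c--▸ v1
  v1 = (a.a.c.0)\{a,b} → (no moves)
Coarsest stable partition (strong bisimilarity classes):
  B0 = {u0, v0}
  B1 = {u1, v1}
u0 ∈ B0, v0 ∈ B0 → same block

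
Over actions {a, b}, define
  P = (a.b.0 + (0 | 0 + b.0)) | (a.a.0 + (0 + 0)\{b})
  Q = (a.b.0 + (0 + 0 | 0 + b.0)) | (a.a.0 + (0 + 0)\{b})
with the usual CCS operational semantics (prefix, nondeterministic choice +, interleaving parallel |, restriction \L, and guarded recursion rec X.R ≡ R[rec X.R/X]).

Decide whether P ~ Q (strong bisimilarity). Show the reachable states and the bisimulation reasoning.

LTS(P): 9 reachable states
  m0 = (a.b.0 + (0 | 0 + b.0)) | (a.a.0 + (0 + 0)\{b}) → --a--▸ m1, --a--▸ m2, --b--▸ m3
  m1 = (a.b.0 + (0 | 0 + b.0)) | a.0 → --a--▸ m4, --a--▸ m5, --b--▸ m6
  m2 = b.0 | (a.a.0 + (0 + 0)\{b}) → --a--▸ m5, --b--▸ m3
  m3 = 0 | (a.a.0 + (0 + 0)\{b}) → --a--▸ m6
  m4 = (a.b.0 + (0 | 0 + b.0)) | 0 → --a--▸ m7, --b--▸ m8
  m5 = b.0 | a.0 → --a--▸ m7, --b--▸ m6
  m6 = 0 | a.0 → --a--▸ m8
  m7 = b.0 | 0 → --b--▸ m8
  m8 = 0 | 0 → (no moves)
LTS(Q): 9 reachable states
  n0 = (a.b.0 + (0 + 0 | 0 + b.0)) | (a.a.0 + (0 + 0)\{b}) → --a--▸ n1, --a--▸ n2, --b--▸ n3
  n1 = (a.b.0 + (0 + 0 | 0 + b.0)) | a.0 → --a--▸ n4, --a--▸ n5, --b--▸ n6
  n2 = b.0 | (a.a.0 + (0 + 0)\{b}) → --a--▸ n5, --b--▸ n3
  n3 = 0 | (a.a.0 + (0 + 0)\{b}) → --a--▸ n6
  n4 = (a.b.0 + (0 + 0 | 0 + b.0)) | 0 → --a--▸ n7, --b--▸ n8
  n5 = b.0 | a.0 → --a--▸ n7, --b--▸ n6
  n6 = 0 | a.0 → --a--▸ n8
  n7 = b.0 | 0 → --b--▸ n8
  n8 = 0 | 0 → (no moves)
Coarsest stable partition (strong bisimilarity classes):
  B0 = {m0, n0}
  B1 = {m3, n3}
  B2 = {m6, n6}
  B3 = {m8, n8}
  B4 = {m1, n1}
  B5 = {m5, n5}
  B6 = {m7, n7}
  B7 = {m4, n4}
  B8 = {m2, n2}
m0 ∈ B0, n0 ∈ B0 → same block

P ~ Q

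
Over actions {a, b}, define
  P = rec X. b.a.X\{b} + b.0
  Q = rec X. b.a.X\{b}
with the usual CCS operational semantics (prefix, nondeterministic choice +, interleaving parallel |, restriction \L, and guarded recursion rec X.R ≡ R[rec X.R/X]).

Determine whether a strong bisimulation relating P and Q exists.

not bisimilar

LTS(P): 4 reachable states
  s0 = rec X. b.a.X\{b} + b.0 :: -b-> s1, -b-> s2
  s1 = 0 :: stopped
  s2 = a.(rec X. b.a.X\{b} + b.0)\{b} :: -a-> s3
  s3 = (rec X. b.a.X\{b} + b.0)\{b} :: stopped
LTS(Q): 3 reachable states
  t0 = rec X. b.a.X\{b} :: -b-> t1
  t1 = a.(rec X. b.a.X\{b})\{b} :: -a-> t2
  t2 = (rec X. b.a.X\{b})\{b} :: stopped
Partition-refinement fixed point:
  B0 = {s0}
  B1 = {s2, t1}
  B2 = {s1, s3, t2}
  B3 = {t0}
s0 ∈ B0, t0 ∈ B3 → different blocks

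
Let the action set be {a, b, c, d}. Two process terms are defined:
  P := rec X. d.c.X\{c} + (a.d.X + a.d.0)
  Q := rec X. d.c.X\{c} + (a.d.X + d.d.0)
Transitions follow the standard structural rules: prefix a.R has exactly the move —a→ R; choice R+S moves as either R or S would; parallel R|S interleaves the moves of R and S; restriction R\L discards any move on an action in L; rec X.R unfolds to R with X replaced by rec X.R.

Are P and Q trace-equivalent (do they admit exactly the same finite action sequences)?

traces(P) ≠ traces(Q) — witness ⟨dd⟩

P's transition system — 10 states:
  u0 = rec X. d.c.X\{c} + (a.d.X + a.d.0) has moves --a--▸ u1, --a--▸ u2, --d--▸ u3
  u1 = d.(rec X. d.c.X\{c} + (a.d.X + a.d.0)) has moves --d--▸ u0
  u2 = d.0 has moves --d--▸ u4
  u3 = c.(rec X. d.c.X\{c} + (a.d.X + a.d.0))\{c} has moves --c--▸ u5
  u4 = 0 has moves deadlocked
  u5 = (rec X. d.c.X\{c} + (a.d.X + a.d.0))\{c} has moves --a--▸ u6, --a--▸ u7, --d--▸ u8
  u6 = (d.(rec X. d.c.X\{c} + (a.d.X + a.d.0)))\{c} has moves --d--▸ u5
  u7 = (d.0)\{c} has moves --d--▸ u9
  u8 = (c.(rec X. d.c.X\{c} + (a.d.X + a.d.0))\{c})\{c} has moves deadlocked
  u9 = 0\{c} has moves deadlocked
Q's transition system — 10 states:
  v0 = rec X. d.c.X\{c} + (a.d.X + d.d.0) has moves --a--▸ v1, --d--▸ v2, --d--▸ v3
  v1 = d.(rec X. d.c.X\{c} + (a.d.X + d.d.0)) has moves --d--▸ v0
  v2 = c.(rec X. d.c.X\{c} + (a.d.X + d.d.0))\{c} has moves --c--▸ v4
  v3 = d.0 has moves --d--▸ v5
  v4 = (rec X. d.c.X\{c} + (a.d.X + d.d.0))\{c} has moves --a--▸ v6, --d--▸ v7, --d--▸ v8
  v5 = 0 has moves deadlocked
  v6 = (d.(rec X. d.c.X\{c} + (a.d.X + d.d.0)))\{c} has moves --d--▸ v4
  v7 = (c.(rec X. d.c.X\{c} + (a.d.X + d.d.0))\{c})\{c} has moves deadlocked
  v8 = (d.0)\{c} has moves --d--▸ v9
  v9 = 0\{c} has moves deadlocked
Run σ = ⟨dd⟩ on Q: start {v0}
  [1] d ⇒ {v2, v3}
  [2] d ⇒ {v5}
  — Q admits the full trace.
Run σ = ⟨dd⟩ on P: start {u0}
  [1] d ⇒ {u3}
  [2] d ⇒ ∅ (P stuck)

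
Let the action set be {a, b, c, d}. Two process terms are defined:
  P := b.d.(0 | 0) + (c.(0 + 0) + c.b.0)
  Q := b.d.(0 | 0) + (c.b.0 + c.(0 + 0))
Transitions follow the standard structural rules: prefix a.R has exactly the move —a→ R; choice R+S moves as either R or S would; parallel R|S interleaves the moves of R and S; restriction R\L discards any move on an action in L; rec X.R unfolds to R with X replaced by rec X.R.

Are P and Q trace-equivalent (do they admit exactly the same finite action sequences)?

YES

LTS(P): 6 reachable states
  s0 = b.d.(0 | 0) + (c.(0 + 0) + c.b.0) | =b=> s1, =c=> s2, =c=> s3
  s1 = d.(0 | 0) | =d=> s4
  s2 = 0 + 0 | (no moves)
  s3 = b.0 | =b=> s5
  s4 = 0 | 0 | (no moves)
  s5 = 0 | (no moves)
LTS(Q): 6 reachable states
  t0 = b.d.(0 | 0) + (c.b.0 + c.(0 + 0)) | =b=> t1, =c=> t2, =c=> t3
  t1 = d.(0 | 0) | =d=> t4
  t2 = 0 + 0 | (no moves)
  t3 = b.0 | =b=> t5
  t4 = 0 | 0 | (no moves)
  t5 = 0 | (no moves)
Bisimilarity quotient blocks:
  B0 = {s0, t0}
  B1 = {s3, t3}
  B2 = {s2, s4, s5, t2, t4, t5}
  B3 = {s1, t1}
s0 ∈ B0, t0 ∈ B0 → same block
Bisimilar ⇒ trace-equivalent.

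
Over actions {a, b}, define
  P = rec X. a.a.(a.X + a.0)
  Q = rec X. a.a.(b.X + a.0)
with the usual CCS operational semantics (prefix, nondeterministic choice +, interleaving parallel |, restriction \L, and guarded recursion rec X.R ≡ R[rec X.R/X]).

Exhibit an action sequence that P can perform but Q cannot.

LTS(P): 4 reachable states
  s0 = rec X. a.a.(a.X + a.0) ⊢ —a→ s1
  s1 = a.(a.(rec X. a.a.(a.X + a.0)) + a.0) ⊢ —a→ s2
  s2 = a.(rec X. a.a.(a.X + a.0)) + a.0 ⊢ —a→ s0, —a→ s3
  s3 = 0 ⊢ stopped
LTS(Q): 4 reachable states
  t0 = rec X. a.a.(b.X + a.0) ⊢ —a→ t1
  t1 = a.(b.(rec X. a.a.(b.X + a.0)) + a.0) ⊢ —a→ t2
  t2 = b.(rec X. a.a.(b.X + a.0)) + a.0 ⊢ —a→ t3, —b→ t0
  t3 = 0 ⊢ stopped
Executing aaaa from P (initial set {s0}):
  step 1 (a): {s1}
  step 2 (a): {s2}
  step 3 (a): {s0, s3}
  step 4 (a): {s1}
  P completes σ.
Executing aaaa from Q (initial set {t0}):
  step 1 (a): {t1}
  step 2 (a): {t2}
  step 3 (a): {t3}
  step 4 (a): ∅  — Q cannot continue

aaaa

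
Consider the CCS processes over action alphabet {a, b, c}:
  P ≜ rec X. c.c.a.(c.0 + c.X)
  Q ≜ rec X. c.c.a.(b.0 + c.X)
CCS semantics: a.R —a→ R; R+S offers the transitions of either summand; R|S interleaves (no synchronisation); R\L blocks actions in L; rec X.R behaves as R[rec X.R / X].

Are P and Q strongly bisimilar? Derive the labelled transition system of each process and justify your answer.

P ≁ Q

P's transition system — 5 states:
  s0 = rec X. c.c.a.(c.0 + c.X) → -c-> s1
  s1 = c.a.(c.0 + c.(rec X. c.c.a.(c.0 + c.X))) → -c-> s2
  s2 = a.(c.0 + c.(rec X. c.c.a.(c.0 + c.X))) → -a-> s3
  s3 = c.0 + c.(rec X. c.c.a.(c.0 + c.X)) → -c-> s0, -c-> s4
  s4 = 0 → deadlocked
Q's transition system — 5 states:
  t0 = rec X. c.c.a.(b.0 + c.X) → -c-> t1
  t1 = c.a.(b.0 + c.(rec X. c.c.a.(b.0 + c.X))) → -c-> t2
  t2 = a.(b.0 + c.(rec X. c.c.a.(b.0 + c.X))) → -a-> t3
  t3 = b.0 + c.(rec X. c.c.a.(b.0 + c.X)) → -b-> t4, -c-> t0
  t4 = 0 → deadlocked
Bisimilarity quotient blocks:
  B0 = {s0}
  B1 = {s1}
  B2 = {s2}
  B3 = {s3}
  B4 = {s4, t4}
  B5 = {t0}
  B6 = {t1}
  B7 = {t2}
  B8 = {t3}
s0 ∈ B0, t0 ∈ B5 → different blocks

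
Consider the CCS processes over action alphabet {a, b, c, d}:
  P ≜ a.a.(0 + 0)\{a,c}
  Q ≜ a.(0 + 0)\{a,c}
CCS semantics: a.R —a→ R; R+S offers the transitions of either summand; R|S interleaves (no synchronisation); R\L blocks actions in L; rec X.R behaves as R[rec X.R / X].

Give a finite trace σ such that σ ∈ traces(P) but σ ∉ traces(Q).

aa

Reachable graph of P (3 states):
  s0 = a.a.(0 + 0)\{a,c} has moves =a=> s1
  s1 = a.(0 + 0)\{a,c} has moves =a=> s2
  s2 = (0 + 0)\{a,c} has moves deadlocked
Reachable graph of Q (2 states):
  t0 = a.(0 + 0)\{a,c} has moves =a=> t1
  t1 = (0 + 0)\{a,c} has moves deadlocked
Trace ⟨aa⟩ through P, begin at {s0}:
  [1] a ⇒ {s1}
  [2] a ⇒ {s2}
  — P admits the full trace.
Trace ⟨aa⟩ through Q, begin at {t0}:
  [1] a ⇒ {t1}
  [2] a ⇒ ∅ (Q stuck)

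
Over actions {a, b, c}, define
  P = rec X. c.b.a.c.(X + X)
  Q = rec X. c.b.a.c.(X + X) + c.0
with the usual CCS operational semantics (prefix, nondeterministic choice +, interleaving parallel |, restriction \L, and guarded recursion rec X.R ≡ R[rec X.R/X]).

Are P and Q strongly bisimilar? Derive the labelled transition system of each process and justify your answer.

NO

Reachable graph of P (5 states):
  p0 = rec X. c.b.a.c.(X + X) | --c--▸ p1
  p1 = b.a.c.((rec X. c.b.a.c.(X + X)) + (rec X. c.b.a.c.(X + X))) | --b--▸ p2
  p2 = a.c.((rec X. c.b.a.c.(X + X)) + (rec X. c.b.a.c.(X + X))) | --a--▸ p3
  p3 = c.((rec X. c.b.a.c.(X + X)) + (rec X. c.b.a.c.(X + X))) | --c--▸ p4
  p4 = (rec X. c.b.a.c.(X + X)) + (rec X. c.b.a.c.(X + X)) | --c--▸ p1
Reachable graph of Q (6 states):
  q0 = rec X. c.b.a.c.(X + X) + c.0 | --c--▸ q1, --c--▸ q2
  q1 = 0 | (no moves)
  q2 = b.a.c.((rec X. c.b.a.c.(X + X) + c.0) + (rec X. c.b.a.c.(X + X) + c.0)) | --b--▸ q3
  q3 = a.c.((rec X. c.b.a.c.(X + X) + c.0) + (rec X. c.b.a.c.(X + X) + c.0)) | --a--▸ q4
  q4 = c.((rec X. c.b.a.c.(X + X) + c.0) + (rec X. c.b.a.c.(X + X) + c.0)) | --c--▸ q5
  q5 = (rec X. c.b.a.c.(X + X) + c.0) + (rec X. c.b.a.c.(X + X) + c.0) | --c--▸ q1, --c--▸ q2
Bisimilarity quotient blocks:
  B0 = {p0, p4}
  B1 = {p1}
  B2 = {p2}
  B3 = {p3}
  B4 = {q0, q5}
  B5 = {q2}
  B6 = {q3}
  B7 = {q4}
  B8 = {q1}
p0 ∈ B0, q0 ∈ B4 → different blocks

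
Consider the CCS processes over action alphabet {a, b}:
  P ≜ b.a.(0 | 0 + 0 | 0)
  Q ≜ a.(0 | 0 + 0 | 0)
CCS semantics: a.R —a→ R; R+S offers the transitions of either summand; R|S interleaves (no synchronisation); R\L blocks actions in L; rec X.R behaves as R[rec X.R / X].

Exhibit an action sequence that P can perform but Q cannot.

P's transition system — 3 states:
  m0 = b.a.(0 | 0 + 0 | 0) | =b=> m1
  m1 = a.(0 | 0 + 0 | 0) | =a=> m2
  m2 = 0 | 0 + 0 | 0 | ·
Q's transition system — 2 states:
  n0 = a.(0 | 0 + 0 | 0) | =a=> n1
  n1 = 0 | 0 + 0 | 0 | ·
Executing b from P (initial set {m0}):
  [1] b ⇒ {m1}
  ✓ P
Executing b from Q (initial set {n0}):
  [1] b ⇒ ∅  — Q cannot continue

b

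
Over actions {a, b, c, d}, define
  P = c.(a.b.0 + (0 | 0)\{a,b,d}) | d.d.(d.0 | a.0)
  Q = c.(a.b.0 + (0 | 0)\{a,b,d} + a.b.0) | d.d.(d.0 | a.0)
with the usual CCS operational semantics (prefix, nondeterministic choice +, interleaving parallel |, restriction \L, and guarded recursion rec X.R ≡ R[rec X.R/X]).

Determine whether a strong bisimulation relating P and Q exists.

bisimilar

Reachable graph of P (24 states):
  p0 = c.(a.b.0 + (0 | 0)\{a,b,d}) | d.d.(d.0 | a.0) → --c--▸ p1, --d--▸ p2
  p1 = (a.b.0 + (0 | 0)\{a,b,d}) | d.d.(d.0 | a.0) → --a--▸ p3, --d--▸ p4
  p2 = c.(a.b.0 + (0 | 0)\{a,b,d}) | d.(d.0 | a.0) → --c--▸ p4, --d--▸ p5
  p3 = b.0 | d.d.(d.0 | a.0) → --b--▸ p6, --d--▸ p7
  p4 = (a.b.0 + (0 | 0)\{a,b,d}) | d.(d.0 | a.0) → --a--▸ p7, --d--▸ p8
  p5 = c.(a.b.0 + (0 | 0)\{a,b,d}) | (d.0 | a.0) → --a--▸ p9, --c--▸ p8, --d--▸ p10
  p6 = 0 | d.d.(d.0 | a.0) → --d--▸ p11
  p7 = b.0 | d.(d.0 | a.0) → --b--▸ p11, --d--▸ p12
  p8 = (a.b.0 + (0 | 0)\{a,b,d}) | (d.0 | a.0) → --a--▸ p12, --a--▸ p13, --d--▸ p14
  p9 = c.(a.b.0 + (0 | 0)\{a,b,d}) | (d.0 | 0) → --c--▸ p13, --d--▸ p15
  p10 = c.(a.b.0 + (0 | 0)\{a,b,d}) | (0 | a.0) → --a--▸ p15, --c--▸ p14
  p11 = 0 | d.(d.0 | a.0) → --d--▸ p16
  p12 = b.0 | (d.0 | a.0) → --a--▸ p17, --b--▸ p16, --d--▸ p18
  p13 = (a.b.0 + (0 | 0)\{a,b,d}) | (d.0 | 0) → --a--▸ p17, --d--▸ p19
  p14 = (a.b.0 + (0 | 0)\{a,b,d}) | (0 | a.0) → --a--▸ p18, --a--▸ p19
  p15 = c.(a.b.0 + (0 | 0)\{a,b,d}) | (0 | 0) → --c--▸ p19
  p16 = 0 | (d.0 | a.0) → --a--▸ p20, --d--▸ p21
  p17 = b.0 | (d.0 | 0) → --b--▸ p20, --d--▸ p22
  p18 = b.0 | (0 | a.0) → --a--▸ p22, --b--▸ p21
  p19 = (a.b.0 + (0 | 0)\{a,b,d}) | (0 | 0) → --a--▸ p22
  p20 = 0 | (d.0 | 0) → --d--▸ p23
  p21 = 0 | (0 | a.0) → --a--▸ p23
  p22 = b.0 | (0 | 0) → --b--▸ p23
  p23 = 0 | (0 | 0) → (no moves)
Reachable graph of Q (24 states):
  q0 = c.(a.b.0 + (0 | 0)\{a,b,d} + a.b.0) | d.d.(d.0 | a.0) → --c--▸ q1, --d--▸ q2
  q1 = (a.b.0 + (0 | 0)\{a,b,d} + a.b.0) | d.d.(d.0 | a.0) → --a--▸ q3, --d--▸ q4
  q2 = c.(a.b.0 + (0 | 0)\{a,b,d} + a.b.0) | d.(d.0 | a.0) → --c--▸ q4, --d--▸ q5
  q3 = b.0 | d.d.(d.0 | a.0) → --b--▸ q6, --d--▸ q7
  q4 = (a.b.0 + (0 | 0)\{a,b,d} + a.b.0) | d.(d.0 | a.0) → --a--▸ q7, --d--▸ q8
  q5 = c.(a.b.0 + (0 | 0)\{a,b,d} + a.b.0) | (d.0 | a.0) → --a--▸ q9, --c--▸ q8, --d--▸ q10
  q6 = 0 | d.d.(d.0 | a.0) → --d--▸ q11
  q7 = b.0 | d.(d.0 | a.0) → --b--▸ q11, --d--▸ q12
  q8 = (a.b.0 + (0 | 0)\{a,b,d} + a.b.0) | (d.0 | a.0) → --a--▸ q12, --a--▸ q13, --d--▸ q14
  q9 = c.(a.b.0 + (0 | 0)\{a,b,d} + a.b.0) | (d.0 | 0) → --c--▸ q13, --d--▸ q15
  q10 = c.(a.b.0 + (0 | 0)\{a,b,d} + a.b.0) | (0 | a.0) → --a--▸ q15, --c--▸ q14
  q11 = 0 | d.(d.0 | a.0) → --d--▸ q16
  q12 = b.0 | (d.0 | a.0) → --a--▸ q17, --b--▸ q16, --d--▸ q18
  q13 = (a.b.0 + (0 | 0)\{a,b,d} + a.b.0) | (d.0 | 0) → --a--▸ q17, --d--▸ q19
  q14 = (a.b.0 + (0 | 0)\{a,b,d} + a.b.0) | (0 | a.0) → --a--▸ q18, --a--▸ q19
  q15 = c.(a.b.0 + (0 | 0)\{a,b,d} + a.b.0) | (0 | 0) → --c--▸ q19
  q16 = 0 | (d.0 | a.0) → --a--▸ q20, --d--▸ q21
  q17 = b.0 | (d.0 | 0) → --b--▸ q20, --d--▸ q22
  q18 = b.0 | (0 | a.0) → --a--▸ q22, --b--▸ q21
  q19 = (a.b.0 + (0 | 0)\{a,b,d} + a.b.0) | (0 | 0) → --a--▸ q22
  q20 = 0 | (d.0 | 0) → --d--▸ q23
  q21 = 0 | (0 | a.0) → --a--▸ q23
  q22 = b.0 | (0 | 0) → --b--▸ q23
  q23 = 0 | (0 | 0) → (no moves)
Coarsest stable partition (strong bisimilarity classes):
  B0 = {p0, q0}
  B1 = {p1, q1}
  B2 = {p3, q3}
  B3 = {p6, q6}
  B4 = {p11, q11}
  B5 = {p16, q16}
  B6 = {p21, q21}
  B7 = {p23, q23}
  B8 = {p20, q20}
  B9 = {p7, q7}
  B10 = {p12, q12}
  B11 = {p18, q18}
  B12 = {p22, q22}
  B13 = {p17, q17}
  B14 = {p4, q4}
  B15 = {p8, q8}
  B16 = {p13, q13}
  B17 = {p19, q19}
  B18 = {p14, q14}
  B19 = {p2, q2}
  B20 = {p5, q5}
  B21 = {p9, q9}
  B22 = {p15, q15}
  B23 = {p10, q10}
p0 ∈ B0, q0 ∈ B0 → same block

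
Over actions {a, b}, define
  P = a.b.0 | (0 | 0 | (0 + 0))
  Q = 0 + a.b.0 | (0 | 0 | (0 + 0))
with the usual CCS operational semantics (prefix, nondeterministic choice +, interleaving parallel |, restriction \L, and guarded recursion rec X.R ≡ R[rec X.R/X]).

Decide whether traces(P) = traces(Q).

Reachable graph of P (3 states):
  m0 = a.b.0 | (0 | 0 | (0 + 0)) → --a--▸ m1
  m1 = b.0 | (0 | 0 | (0 + 0)) → --b--▸ m2
  m2 = 0 | (0 | 0 | (0 + 0)) → ∅
Reachable graph of Q (3 states):
  n0 = 0 + a.b.0 | (0 | 0 | (0 + 0)) → --a--▸ n1
  n1 = b.0 | (0 | 0 | (0 + 0)) → --b--▸ n2
  n2 = 0 | (0 | 0 | (0 + 0)) → ∅
Coarsest stable partition (strong bisimilarity classes):
  B0 = {m0, n0}
  B1 = {m1, n1}
  B2 = {m2, n2}
m0 ∈ B0, n0 ∈ B0 → same block
Bisimilar ⇒ trace-equivalent.

trace-equivalent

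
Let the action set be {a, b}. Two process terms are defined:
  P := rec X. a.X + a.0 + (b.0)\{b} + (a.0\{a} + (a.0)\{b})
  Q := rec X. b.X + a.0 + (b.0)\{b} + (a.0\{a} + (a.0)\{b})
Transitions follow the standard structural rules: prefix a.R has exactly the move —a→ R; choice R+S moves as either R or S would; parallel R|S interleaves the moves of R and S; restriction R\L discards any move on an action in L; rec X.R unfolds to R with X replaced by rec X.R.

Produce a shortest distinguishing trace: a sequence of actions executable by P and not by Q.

aa

P's transition system — 4 states:
  p0 = rec X. a.X + a.0 + (b.0)\{b} + (a.0\{a} + (a.0)\{b}) has moves -a-> p0, -a-> p1, -a-> p2, -a-> p3
  p1 = 0 has moves ∅
  p2 = 0\{a} has moves ∅
  p3 = 0\{b} has moves ∅
Q's transition system — 4 states:
  q0 = rec X. b.X + a.0 + (b.0)\{b} + (a.0\{a} + (a.0)\{b}) has moves -a-> q1, -a-> q2, -a-> q3, -b-> q0
  q1 = 0 has moves ∅
  q2 = 0\{a} has moves ∅
  q3 = 0\{b} has moves ∅
Trace ⟨aa⟩ through P, begin at {p0}:
  after a @ step 1: {p0, p1, p2, p3}
  after a @ step 2: {p0, p1, p2, p3}
  — P admits the full trace.
Trace ⟨aa⟩ through Q, begin at {q0}:
  after a @ step 1: {q1, q2, q3}
  after a @ step 2: ∅ (Q stuck)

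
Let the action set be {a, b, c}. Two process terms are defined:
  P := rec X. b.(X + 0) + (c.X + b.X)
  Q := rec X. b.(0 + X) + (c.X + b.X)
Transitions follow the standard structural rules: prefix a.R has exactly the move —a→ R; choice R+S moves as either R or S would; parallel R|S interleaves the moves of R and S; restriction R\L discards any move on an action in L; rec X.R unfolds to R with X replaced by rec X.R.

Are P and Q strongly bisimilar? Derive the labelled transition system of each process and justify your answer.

bisimilar

P's transition system — 2 states:
  m0 = rec X. b.(X + 0) + (c.X + b.X) ⊢ -b-> m0, -b-> m1, -c-> m0
  m1 = (rec X. b.(X + 0) + (c.X + b.X)) + 0 ⊢ -b-> m0, -b-> m1, -c-> m0
Q's transition system — 2 states:
  n0 = rec X. b.(0 + X) + (c.X + b.X) ⊢ -b-> n0, -b-> n1, -c-> n0
  n1 = 0 + (rec X. b.(0 + X) + (c.X + b.X)) ⊢ -b-> n0, -b-> n1, -c-> n0
Partition-refinement fixed point:
  B0 = {m0, m1, n0, n1}
m0 ∈ B0, n0 ∈ B0 → same block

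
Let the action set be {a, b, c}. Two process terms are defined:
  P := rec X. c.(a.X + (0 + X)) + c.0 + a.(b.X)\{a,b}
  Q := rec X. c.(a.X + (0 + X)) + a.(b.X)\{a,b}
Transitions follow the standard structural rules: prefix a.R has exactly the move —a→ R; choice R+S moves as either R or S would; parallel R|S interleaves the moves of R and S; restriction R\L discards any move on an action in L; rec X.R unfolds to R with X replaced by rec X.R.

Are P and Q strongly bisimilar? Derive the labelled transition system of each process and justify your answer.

NO

Reachable graph of P (4 states):
  s0 = rec X. c.(a.X + (0 + X)) + c.0 + a.(b.X)\{a,b} has moves --a--▸ s1, --c--▸ s2, --c--▸ s3
  s1 = (b.(rec X. c.(a.X + (0 + X)) + c.0 + a.(b.X)\{a,b}))\{a,b} has moves deadlocked
  s2 = 0 has moves deadlocked
  s3 = a.(rec X. c.(a.X + (0 + X)) + c.0 + a.(b.X)\{a,b}) + (0 + (rec X. c.(a.X + (0 + X)) + c.0 + a.(b.X)\{a,b})) has moves --a--▸ s0, --a--▸ s1, --c--▸ s2, --c--▸ s3
Reachable graph of Q (3 states):
  t0 = rec X. c.(a.X + (0 + X)) + a.(b.X)\{a,b} has moves --a--▸ t1, --c--▸ t2
  t1 = (b.(rec X. c.(a.X + (0 + X)) + a.(b.X)\{a,b}))\{a,b} has moves deadlocked
  t2 = a.(rec X. c.(a.X + (0 + X)) + a.(b.X)\{a,b}) + (0 + (rec X. c.(a.X + (0 + X)) + a.(b.X)\{a,b})) has moves --a--▸ t0, --a--▸ t1, --c--▸ t2
Partition-refinement fixed point:
  B0 = {s0}
  B1 = {s1, s2, t1}
  B2 = {s3}
  B3 = {t0}
  B4 = {t2}
s0 ∈ B0, t0 ∈ B3 → different blocks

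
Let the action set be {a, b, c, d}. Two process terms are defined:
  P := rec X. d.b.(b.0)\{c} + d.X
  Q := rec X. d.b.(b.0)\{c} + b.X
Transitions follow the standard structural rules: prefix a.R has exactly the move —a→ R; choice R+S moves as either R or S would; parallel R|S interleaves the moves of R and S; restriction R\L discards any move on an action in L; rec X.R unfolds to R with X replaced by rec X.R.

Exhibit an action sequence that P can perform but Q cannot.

Reachable graph of P (4 states):
  s0 = rec X. d.b.(b.0)\{c} + d.X ⊢ --d--▸ s0, --d--▸ s1
  s1 = b.(b.0)\{c} ⊢ --b--▸ s2
  s2 = (b.0)\{c} ⊢ --b--▸ s3
  s3 = 0\{c} ⊢ (no moves)
Reachable graph of Q (4 states):
  t0 = rec X. d.b.(b.0)\{c} + b.X ⊢ --b--▸ t0, --d--▸ t1
  t1 = b.(b.0)\{c} ⊢ --b--▸ t2
  t2 = (b.0)\{c} ⊢ --b--▸ t3
  t3 = 0\{c} ⊢ (no moves)
Run σ = ⟨dd⟩ on P: start {s0}
  step 1 (d): {s0, s1}
  step 2 (d): {s0, s1}
  — P admits the full trace.
Run σ = ⟨dd⟩ on Q: start {t0}
  step 1 (d): {t1}
  step 2 (d): ∅ (Q stuck)

dd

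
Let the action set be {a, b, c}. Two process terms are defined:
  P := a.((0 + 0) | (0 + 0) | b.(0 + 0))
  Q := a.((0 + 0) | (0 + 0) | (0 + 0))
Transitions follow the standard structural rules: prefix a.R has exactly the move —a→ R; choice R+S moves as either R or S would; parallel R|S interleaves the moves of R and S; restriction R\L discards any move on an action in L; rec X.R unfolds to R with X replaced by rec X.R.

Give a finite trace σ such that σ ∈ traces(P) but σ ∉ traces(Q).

LTS(P): 3 reachable states
  m0 = a.((0 + 0) | (0 + 0) | b.(0 + 0)) | =a=> m1
  m1 = (0 + 0) | (0 + 0) | b.(0 + 0) | =b=> m2
  m2 = (0 + 0) | (0 + 0) | (0 + 0) | stopped
LTS(Q): 2 reachable states
  n0 = a.((0 + 0) | (0 + 0) | (0 + 0)) | =a=> n1
  n1 = (0 + 0) | (0 + 0) | (0 + 0) | stopped
Executing ab from P (initial set {m0}):
  [1] a ⇒ {m1}
  [2] b ⇒ {m2}
  — P admits the full trace.
Executing ab from Q (initial set {n0}):
  [1] a ⇒ {n1}
  [2] b ⇒ ∅  — Q cannot continue

ab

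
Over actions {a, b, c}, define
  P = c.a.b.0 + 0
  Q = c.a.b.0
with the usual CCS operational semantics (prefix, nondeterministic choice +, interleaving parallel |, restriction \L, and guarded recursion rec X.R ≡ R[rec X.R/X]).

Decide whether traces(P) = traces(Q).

YES

P's transition system — 4 states:
  u0 = c.a.b.0 + 0 has moves ··c··> u1
  u1 = a.b.0 has moves ··a··> u2
  u2 = b.0 has moves ··b··> u3
  u3 = 0 has moves (no moves)
Q's transition system — 4 states:
  v0 = c.a.b.0 has moves ··c··> v1
  v1 = a.b.0 has moves ··a··> v2
  v2 = b.0 has moves ··b··> v3
  v3 = 0 has moves (no moves)
Partition-refinement fixed point:
  B0 = {u0, v0}
  B1 = {u1, v1}
  B2 = {u2, v2}
  B3 = {u3, v3}
u0 ∈ B0, v0 ∈ B0 → same block
Bisimilar ⇒ trace-equivalent.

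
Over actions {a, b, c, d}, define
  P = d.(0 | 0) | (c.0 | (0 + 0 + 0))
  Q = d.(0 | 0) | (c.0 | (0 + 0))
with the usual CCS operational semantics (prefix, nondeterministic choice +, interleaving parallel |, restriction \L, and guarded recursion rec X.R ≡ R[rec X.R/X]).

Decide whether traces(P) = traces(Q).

Reachable graph of P (4 states):
  p0 = d.(0 | 0) | (c.0 | (0 + 0 + 0)) ⊢ -c-> p1, -d-> p2
  p1 = d.(0 | 0) | (0 | (0 + 0 + 0)) ⊢ -d-> p3
  p2 = 0 | 0 | (c.0 | (0 + 0 + 0)) ⊢ -c-> p3
  p3 = 0 | 0 | (0 | (0 + 0 + 0)) ⊢ deadlocked
Reachable graph of Q (4 states):
  q0 = d.(0 | 0) | (c.0 | (0 + 0)) ⊢ -c-> q1, -d-> q2
  q1 = d.(0 | 0) | (0 | (0 + 0)) ⊢ -d-> q3
  q2 = 0 | 0 | (c.0 | (0 + 0)) ⊢ -c-> q3
  q3 = 0 | 0 | (0 | (0 + 0)) ⊢ deadlocked
Coarsest stable partition (strong bisimilarity classes):
  B0 = {p0, q0}
  B1 = {p2, q2}
  B2 = {p3, q3}
  B3 = {p1, q1}
p0 ∈ B0, q0 ∈ B0 → same block
Bisimilar ⇒ trace-equivalent.

traces(P) = traces(Q)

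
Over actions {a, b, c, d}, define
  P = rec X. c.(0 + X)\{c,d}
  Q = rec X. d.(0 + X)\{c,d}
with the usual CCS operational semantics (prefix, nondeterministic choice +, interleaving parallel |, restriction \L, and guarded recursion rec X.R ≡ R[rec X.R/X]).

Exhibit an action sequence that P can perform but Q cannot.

Reachable graph of P (2 states):
  s0 = rec X. c.(0 + X)\{c,d} → —c→ s1
  s1 = (0 + (rec X. c.(0 + X)\{c,d}))\{c,d} → ·
Reachable graph of Q (2 states):
  t0 = rec X. d.(0 + X)\{c,d} → —d→ t1
  t1 = (0 + (rec X. d.(0 + X)\{c,d}))\{c,d} → ·
Trace ⟨c⟩ through P, begin at {s0}:
  step 1 (c): {s1}
  — P admits the full trace.
Trace ⟨c⟩ through Q, begin at {t0}:
  step 1 (c): no successor for Q

c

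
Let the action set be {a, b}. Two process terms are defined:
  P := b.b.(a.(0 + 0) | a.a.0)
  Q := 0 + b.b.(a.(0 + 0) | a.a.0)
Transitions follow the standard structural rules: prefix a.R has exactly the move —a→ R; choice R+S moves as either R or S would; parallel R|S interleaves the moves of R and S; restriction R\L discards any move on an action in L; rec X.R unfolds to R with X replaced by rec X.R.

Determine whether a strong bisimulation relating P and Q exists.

P ~ Q

LTS(P): 8 reachable states
  u0 = b.b.(a.(0 + 0) | a.a.0) has moves --b--▸ u1
  u1 = b.(a.(0 + 0) | a.a.0) has moves --b--▸ u2
  u2 = a.(0 + 0) | a.a.0 has moves --a--▸ u3, --a--▸ u4
  u3 = (0 + 0) | a.a.0 has moves --a--▸ u5
  u4 = a.(0 + 0) | a.0 has moves --a--▸ u5, --a--▸ u6
  u5 = (0 + 0) | a.0 has moves --a--▸ u7
  u6 = a.(0 + 0) | 0 has moves --a--▸ u7
  u7 = (0 + 0) | 0 has moves ∅
LTS(Q): 8 reachable states
  v0 = 0 + b.b.(a.(0 + 0) | a.a.0) has moves --b--▸ v1
  v1 = b.(a.(0 + 0) | a.a.0) has moves --b--▸ v2
  v2 = a.(0 + 0) | a.a.0 has moves --a--▸ v3, --a--▸ v4
  v3 = (0 + 0) | a.a.0 has moves --a--▸ v5
  v4 = a.(0 + 0) | a.0 has moves --a--▸ v5, --a--▸ v6
  v5 = (0 + 0) | a.0 has moves --a--▸ v7
  v6 = a.(0 + 0) | 0 has moves --a--▸ v7
  v7 = (0 + 0) | 0 has moves ∅
Partition-refinement fixed point:
  B0 = {u0, v0}
  B1 = {u1, v1}
  B2 = {u2, v2}
  B3 = {u3, u4, v3, v4}
  B4 = {u5, u6, v5, v6}
  B5 = {u7, v7}
u0 ∈ B0, v0 ∈ B0 → same block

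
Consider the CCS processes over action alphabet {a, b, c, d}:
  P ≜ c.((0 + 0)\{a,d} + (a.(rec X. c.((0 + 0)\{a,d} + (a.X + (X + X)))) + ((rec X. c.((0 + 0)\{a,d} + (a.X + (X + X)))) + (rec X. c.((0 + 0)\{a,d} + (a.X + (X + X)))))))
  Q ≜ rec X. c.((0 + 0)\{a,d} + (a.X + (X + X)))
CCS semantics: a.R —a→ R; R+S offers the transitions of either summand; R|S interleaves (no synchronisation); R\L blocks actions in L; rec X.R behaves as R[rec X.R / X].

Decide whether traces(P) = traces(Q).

YES

LTS(P): 3 reachable states
  u0 = c.((0 + 0)\{a,d} + (a.(rec X. c.((0 + 0)\{a,d} + (a.X + (X + X)))) + ((rec X. c.((0 + 0)\{a,d} + (a.X + (X + X)))) + (rec X. c.((0 + 0)\{a,d} + (a.X + (X + X))))))) ⊢ -c-> u1
  u1 = (0 + 0)\{a,d} + (a.(rec X. c.((0 + 0)\{a,d} + (a.X + (X + X)))) + ((rec X. c.((0 + 0)\{a,d} + (a.X + (X + X)))) + (rec X. c.((0 + 0)\{a,d} + (a.X + (X + X)))))) ⊢ -a-> u2, -c-> u1
  u2 = rec X. c.((0 + 0)\{a,d} + (a.X + (X + X))) ⊢ -c-> u1
LTS(Q): 2 reachable states
  v0 = rec X. c.((0 + 0)\{a,d} + (a.X + (X + X))) ⊢ -c-> v1
  v1 = (0 + 0)\{a,d} + (a.(rec X. c.((0 + 0)\{a,d} + (a.X + (X + X)))) + ((rec X. c.((0 + 0)\{a,d} + (a.X + (X + X)))) + (rec X. c.((0 + 0)\{a,d} + (a.X + (X + X)))))) ⊢ -a-> v0, -c-> v1
Coarsest stable partition (strong bisimilarity classes):
  B0 = {u0, u2, v0}
  B1 = {u1, v1}
u0 ∈ B0, v0 ∈ B0 → same block
Bisimilar ⇒ trace-equivalent.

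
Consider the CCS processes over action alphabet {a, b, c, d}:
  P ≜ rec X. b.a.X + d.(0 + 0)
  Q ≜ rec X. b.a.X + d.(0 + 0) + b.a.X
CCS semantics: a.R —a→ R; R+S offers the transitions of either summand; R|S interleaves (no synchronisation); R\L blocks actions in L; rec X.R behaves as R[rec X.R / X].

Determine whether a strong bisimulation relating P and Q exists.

Reachable graph of P (3 states):
  u0 = rec X. b.a.X + d.(0 + 0) ⊢ -b-> u1, -d-> u2
  u1 = a.(rec X. b.a.X + d.(0 + 0)) ⊢ -a-> u0
  u2 = 0 + 0 ⊢ (no moves)
Reachable graph of Q (3 states):
  v0 = rec X. b.a.X + d.(0 + 0) + b.a.X ⊢ -b-> v1, -d-> v2
  v1 = a.(rec X. b.a.X + d.(0 + 0) + b.a.X) ⊢ -a-> v0
  v2 = 0 + 0 ⊢ (no moves)
Bisimilarity quotient blocks:
  B0 = {u0, v0}
  B1 = {u1, v1}
  B2 = {u2, v2}
u0 ∈ B0, v0 ∈ B0 → same block

P ~ Q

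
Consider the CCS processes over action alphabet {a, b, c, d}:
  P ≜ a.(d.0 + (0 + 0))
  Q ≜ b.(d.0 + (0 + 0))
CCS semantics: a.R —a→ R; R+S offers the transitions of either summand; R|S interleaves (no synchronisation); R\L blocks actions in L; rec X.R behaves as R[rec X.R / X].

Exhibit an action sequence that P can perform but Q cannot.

a

P's transition system — 3 states:
  m0 = a.(d.0 + (0 + 0)) → -a-> m1
  m1 = d.0 + (0 + 0) → -d-> m2
  m2 = 0 → ∅
Q's transition system — 3 states:
  n0 = b.(d.0 + (0 + 0)) → -b-> n1
  n1 = d.0 + (0 + 0) → -d-> n2
  n2 = 0 → ∅
Executing a from P (initial set {m0}):
  after a @ step 1: {m1}
  P completes σ.
Executing a from Q (initial set {n0}):
  after a @ step 1: no successor for Q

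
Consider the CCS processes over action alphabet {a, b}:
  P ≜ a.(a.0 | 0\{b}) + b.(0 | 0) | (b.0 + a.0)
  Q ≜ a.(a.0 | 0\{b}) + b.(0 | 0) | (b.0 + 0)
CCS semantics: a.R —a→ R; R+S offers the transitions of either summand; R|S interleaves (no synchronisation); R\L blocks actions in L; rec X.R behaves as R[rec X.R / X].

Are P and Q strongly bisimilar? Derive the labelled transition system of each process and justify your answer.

NO

P's transition system — 6 states:
  p0 = a.(a.0 | 0\{b}) + b.(0 | 0) | (b.0 + a.0) :: -a-> p1, -a-> p2, -b-> p2, -b-> p3
  p1 = a.0 | 0\{b} :: -a-> p4
  p2 = b.(0 | 0) | 0 :: -b-> p5
  p3 = 0 | 0 | (b.0 + a.0) :: -a-> p5, -b-> p5
  p4 = 0 | 0\{b} :: ·
  p5 = 0 | 0 | 0 :: ·
Q's transition system — 6 states:
  q0 = a.(a.0 | 0\{b}) + b.(0 | 0) | (b.0 + 0) :: -a-> q1, -b-> q2, -b-> q3
  q1 = a.0 | 0\{b} :: -a-> q4
  q2 = 0 | 0 | (b.0 + 0) :: -b-> q5
  q3 = b.(0 | 0) | 0 :: -b-> q5
  q4 = 0 | 0\{b} :: ·
  q5 = 0 | 0 | 0 :: ·
Coarsest stable partition (strong bisimilarity classes):
  B0 = {p0}
  B1 = {p1, q1}
  B2 = {p4, p5, q4, q5}
  B3 = {p2, q2, q3}
  B4 = {p3}
  B5 = {q0}
p0 ∈ B0, q0 ∈ B5 → different blocks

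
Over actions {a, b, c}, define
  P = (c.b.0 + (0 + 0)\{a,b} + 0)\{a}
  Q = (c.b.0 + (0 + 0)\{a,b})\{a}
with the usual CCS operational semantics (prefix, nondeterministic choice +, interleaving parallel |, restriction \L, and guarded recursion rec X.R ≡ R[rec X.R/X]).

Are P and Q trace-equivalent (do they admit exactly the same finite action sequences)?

YES

Reachable graph of P (3 states):
  s0 = (c.b.0 + (0 + 0)\{a,b} + 0)\{a} ⊢ ··c··> s1
  s1 = (b.0)\{a} ⊢ ··b··> s2
  s2 = 0\{a} ⊢ ·
Reachable graph of Q (3 states):
  t0 = (c.b.0 + (0 + 0)\{a,b})\{a} ⊢ ··c··> t1
  t1 = (b.0)\{a} ⊢ ··b··> t2
  t2 = 0\{a} ⊢ ·
Bisimilarity quotient blocks:
  B0 = {s0, t0}
  B1 = {s1, t1}
  B2 = {s2, t2}
s0 ∈ B0, t0 ∈ B0 → same block
Bisimilar ⇒ trace-equivalent.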